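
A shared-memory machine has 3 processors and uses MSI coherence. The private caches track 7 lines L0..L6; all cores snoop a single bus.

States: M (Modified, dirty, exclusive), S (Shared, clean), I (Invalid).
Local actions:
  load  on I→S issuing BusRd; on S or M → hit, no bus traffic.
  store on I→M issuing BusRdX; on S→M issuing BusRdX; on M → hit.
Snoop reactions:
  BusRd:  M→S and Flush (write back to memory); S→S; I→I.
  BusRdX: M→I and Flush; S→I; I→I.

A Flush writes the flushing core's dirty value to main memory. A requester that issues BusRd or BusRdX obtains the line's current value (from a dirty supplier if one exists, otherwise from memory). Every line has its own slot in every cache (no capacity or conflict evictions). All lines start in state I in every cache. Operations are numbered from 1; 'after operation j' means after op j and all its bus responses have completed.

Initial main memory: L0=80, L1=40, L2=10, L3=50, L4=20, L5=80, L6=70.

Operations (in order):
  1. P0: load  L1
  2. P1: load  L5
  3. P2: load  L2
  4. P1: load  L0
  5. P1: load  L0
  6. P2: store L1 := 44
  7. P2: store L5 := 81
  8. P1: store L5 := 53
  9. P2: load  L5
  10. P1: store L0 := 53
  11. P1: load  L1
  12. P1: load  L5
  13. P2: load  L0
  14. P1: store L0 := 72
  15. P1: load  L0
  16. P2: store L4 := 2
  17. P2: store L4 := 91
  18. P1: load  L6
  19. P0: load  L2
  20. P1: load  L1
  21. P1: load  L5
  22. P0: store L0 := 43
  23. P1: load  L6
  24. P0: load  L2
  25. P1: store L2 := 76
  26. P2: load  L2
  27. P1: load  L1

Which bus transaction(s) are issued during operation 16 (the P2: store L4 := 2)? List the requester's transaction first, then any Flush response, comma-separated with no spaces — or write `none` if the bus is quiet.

bus = BusRdX

  op1 P0: load  L1 → S/I/I on L1; bus BusRd; mem=40
  op2 P1: load  L5 → I/S/I on L5; bus BusRd; mem=80
  op3 P2: load  L2 → I/I/S on L2; bus BusRd; mem=10
  op4 P1: load  L0 → I/S/I on L0; bus BusRd; mem=80
  op5 P1: load  L0 → I/S/I on L0; bus (none); mem=80
  op6 P2: store L1 := 44 → I/I/M on L1; bus BusRdX; mem=40
  op7 P2: store L5 := 81 → I/I/M on L5; bus BusRdX; mem=80
  op8 P1: store L5 := 53 → I/M/I on L5; bus BusRdX Flush; mem=81
  op9 P2: load  L5 → I/S/S on L5; bus BusRd Flush; mem=53
  op10 P1: store L0 := 53 → I/M/I on L0; bus BusRdX; mem=80
  op11 P1: load  L1 → I/S/S on L1; bus BusRd Flush; mem=44
  op12 P1: load  L5 → I/S/S on L5; bus (none); mem=53
  op13 P2: load  L0 → I/S/S on L0; bus BusRd Flush; mem=53
  op14 P1: store L0 := 72 → I/M/I on L0; bus BusRdX; mem=53
  op15 P1: load  L0 → I/M/I on L0; bus (none); mem=53
  op16 P2: store L4 := 2 → I/I/M on L4; bus BusRdX; mem=20
  op17 P2: store L4 := 91 → I/I/M on L4; bus (none); mem=20
  op18 P1: load  L6 → I/S/I on L6; bus BusRd; mem=70
  op19 P0: load  L2 → S/I/S on L2; bus BusRd; mem=10
  op20 P1: load  L1 → I/S/S on L1; bus (none); mem=44
  op21 P1: load  L5 → I/S/S on L5; bus (none); mem=53
  op22 P0: store L0 := 43 → M/I/I on L0; bus BusRdX Flush; mem=72
  op23 P1: load  L6 → I/S/I on L6; bus (none); mem=70
  op24 P0: load  L2 → S/I/S on L2; bus (none); mem=10
  op25 P1: store L2 := 76 → I/M/I on L2; bus BusRdX; mem=10
  op26 P2: load  L2 → I/S/S on L2; bus BusRd Flush; mem=76
  op27 P1: load  L1 → I/S/S on L1; bus (none); mem=44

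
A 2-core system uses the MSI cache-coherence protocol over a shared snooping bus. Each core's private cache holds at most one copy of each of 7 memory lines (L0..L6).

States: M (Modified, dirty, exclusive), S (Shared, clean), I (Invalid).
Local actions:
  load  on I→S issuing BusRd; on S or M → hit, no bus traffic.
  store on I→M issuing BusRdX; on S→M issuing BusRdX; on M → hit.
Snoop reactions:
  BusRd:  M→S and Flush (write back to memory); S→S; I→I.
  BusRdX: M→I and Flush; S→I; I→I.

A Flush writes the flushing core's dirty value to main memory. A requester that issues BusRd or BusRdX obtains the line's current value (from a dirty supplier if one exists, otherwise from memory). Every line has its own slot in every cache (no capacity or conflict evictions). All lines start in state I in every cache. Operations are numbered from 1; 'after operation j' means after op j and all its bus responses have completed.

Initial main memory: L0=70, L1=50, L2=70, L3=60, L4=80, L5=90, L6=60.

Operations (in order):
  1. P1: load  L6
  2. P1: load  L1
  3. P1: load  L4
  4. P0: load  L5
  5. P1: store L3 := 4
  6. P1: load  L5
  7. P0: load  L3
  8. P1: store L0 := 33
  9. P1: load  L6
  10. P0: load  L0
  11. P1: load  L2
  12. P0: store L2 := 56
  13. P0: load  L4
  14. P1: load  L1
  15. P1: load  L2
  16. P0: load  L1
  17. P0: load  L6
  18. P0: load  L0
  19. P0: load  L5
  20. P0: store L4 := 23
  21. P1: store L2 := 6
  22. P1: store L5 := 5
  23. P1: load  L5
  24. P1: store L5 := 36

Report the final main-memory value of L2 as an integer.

memory[L2] = 56

1. P1: load  L6  bus=[BusRd]  L6: P0=I P1=S  mem[L6]=60
2. P1: load  L1  bus=[BusRd]  L1: P0=I P1=S  mem[L1]=50
3. P1: load  L4  bus=[BusRd]  L4: P0=I P1=S  mem[L4]=80
4. P0: load  L5  bus=[BusRd]  L5: P0=S P1=I  mem[L5]=90
5. P1: store L3 := 4  bus=[BusRdX]  L3: P0=I P1=M  mem[L3]=60
6. P1: load  L5  bus=[BusRd]  L5: P0=S P1=S  mem[L5]=90
7. P0: load  L3  bus=[BusRd,Flush]  L3: P0=S P1=S  mem[L3]=4
8. P1: store L0 := 33  bus=[BusRdX]  L0: P0=I P1=M  mem[L0]=70
9. P1: load  L6  bus=[-]  L6: P0=I P1=S  mem[L6]=60
10. P0: load  L0  bus=[BusRd,Flush]  L0: P0=S P1=S  mem[L0]=33
11. P1: load  L2  bus=[BusRd]  L2: P0=I P1=S  mem[L2]=70
12. P0: store L2 := 56  bus=[BusRdX]  L2: P0=M P1=I  mem[L2]=70
13. P0: load  L4  bus=[BusRd]  L4: P0=S P1=S  mem[L4]=80
14. P1: load  L1  bus=[-]  L1: P0=I P1=S  mem[L1]=50
15. P1: load  L2  bus=[BusRd,Flush]  L2: P0=S P1=S  mem[L2]=56
16. P0: load  L1  bus=[BusRd]  L1: P0=S P1=S  mem[L1]=50
17. P0: load  L6  bus=[BusRd]  L6: P0=S P1=S  mem[L6]=60
18. P0: load  L0  bus=[-]  L0: P0=S P1=S  mem[L0]=33
19. P0: load  L5  bus=[-]  L5: P0=S P1=S  mem[L5]=90
20. P0: store L4 := 23  bus=[BusRdX]  L4: P0=M P1=I  mem[L4]=80
21. P1: store L2 := 6  bus=[BusRdX]  L2: P0=I P1=M  mem[L2]=56
22. P1: store L5 := 5  bus=[BusRdX]  L5: P0=I P1=M  mem[L5]=90
23. P1: load  L5  bus=[-]  L5: P0=I P1=M  mem[L5]=90
24. P1: store L5 := 36  bus=[-]  L5: P0=I P1=M  mem[L5]=90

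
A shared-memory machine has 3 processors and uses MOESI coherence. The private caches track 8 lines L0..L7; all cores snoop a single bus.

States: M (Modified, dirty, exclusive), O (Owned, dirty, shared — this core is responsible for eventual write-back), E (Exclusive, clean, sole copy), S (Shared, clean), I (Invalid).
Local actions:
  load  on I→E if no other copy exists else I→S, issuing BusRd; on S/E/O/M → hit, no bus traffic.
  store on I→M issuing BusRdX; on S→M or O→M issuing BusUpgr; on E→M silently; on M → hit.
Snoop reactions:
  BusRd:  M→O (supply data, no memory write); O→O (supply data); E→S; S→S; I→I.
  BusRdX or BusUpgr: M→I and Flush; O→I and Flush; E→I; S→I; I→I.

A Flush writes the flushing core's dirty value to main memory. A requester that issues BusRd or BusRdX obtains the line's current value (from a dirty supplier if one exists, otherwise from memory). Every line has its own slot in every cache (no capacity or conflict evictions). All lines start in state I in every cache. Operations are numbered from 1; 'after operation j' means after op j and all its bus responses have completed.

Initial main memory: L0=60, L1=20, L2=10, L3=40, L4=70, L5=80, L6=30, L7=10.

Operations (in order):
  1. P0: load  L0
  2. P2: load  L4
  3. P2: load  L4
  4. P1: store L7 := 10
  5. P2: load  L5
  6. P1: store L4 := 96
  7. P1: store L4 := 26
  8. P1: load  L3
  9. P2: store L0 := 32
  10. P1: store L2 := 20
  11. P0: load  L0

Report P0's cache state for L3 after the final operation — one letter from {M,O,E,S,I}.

1. P0: load  L0  bus=[BusRd]  L0: P0=E P1=I P2=I  mem[L0]=60
2. P2: load  L4  bus=[BusRd]  L4: P0=I P1=I P2=E  mem[L4]=70
3. P2: load  L4  bus=[-]  L4: P0=I P1=I P2=E  mem[L4]=70
4. P1: store L7 := 10  bus=[BusRdX]  L7: P0=I P1=M P2=I  mem[L7]=10
5. P2: load  L5  bus=[BusRd]  L5: P0=I P1=I P2=E  mem[L5]=80
6. P1: store L4 := 96  bus=[BusRdX]  L4: P0=I P1=M P2=I  mem[L4]=70
7. P1: store L4 := 26  bus=[-]  L4: P0=I P1=M P2=I  mem[L4]=70
8. P1: load  L3  bus=[BusRd]  L3: P0=I P1=E P2=I  mem[L3]=40
9. P2: store L0 := 32  bus=[BusRdX]  L0: P0=I P1=I P2=M  mem[L0]=60
10. P1: store L2 := 20  bus=[BusRdX]  L2: P0=I P1=M P2=I  mem[L2]=10
11. P0: load  L0  bus=[BusRd]  L0: P0=S P1=I P2=O  mem[L0]=60

state = I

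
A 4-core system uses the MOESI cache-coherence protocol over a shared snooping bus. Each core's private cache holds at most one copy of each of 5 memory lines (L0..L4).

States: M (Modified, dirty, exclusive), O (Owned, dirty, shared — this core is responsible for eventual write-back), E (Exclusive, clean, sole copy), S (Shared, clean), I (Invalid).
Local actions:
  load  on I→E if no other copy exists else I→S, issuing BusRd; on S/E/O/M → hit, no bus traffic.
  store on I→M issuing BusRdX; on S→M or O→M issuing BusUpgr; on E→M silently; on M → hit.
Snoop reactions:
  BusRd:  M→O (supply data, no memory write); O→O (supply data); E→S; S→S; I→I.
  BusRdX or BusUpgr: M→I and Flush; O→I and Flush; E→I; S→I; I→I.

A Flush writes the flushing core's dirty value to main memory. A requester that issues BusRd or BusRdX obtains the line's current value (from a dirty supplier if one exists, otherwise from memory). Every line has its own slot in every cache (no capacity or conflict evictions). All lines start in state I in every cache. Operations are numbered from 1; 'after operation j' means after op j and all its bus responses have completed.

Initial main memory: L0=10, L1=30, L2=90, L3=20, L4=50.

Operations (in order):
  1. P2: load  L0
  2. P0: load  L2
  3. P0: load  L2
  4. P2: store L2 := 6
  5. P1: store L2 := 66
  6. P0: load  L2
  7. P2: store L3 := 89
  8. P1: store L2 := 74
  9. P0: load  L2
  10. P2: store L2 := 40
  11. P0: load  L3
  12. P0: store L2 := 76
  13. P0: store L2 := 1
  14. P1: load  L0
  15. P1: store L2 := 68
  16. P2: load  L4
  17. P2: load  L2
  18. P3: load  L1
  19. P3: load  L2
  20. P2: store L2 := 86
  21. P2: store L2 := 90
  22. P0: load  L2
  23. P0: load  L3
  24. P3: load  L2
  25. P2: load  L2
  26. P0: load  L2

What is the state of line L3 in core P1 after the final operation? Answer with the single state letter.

step 1: P2: load  L0  ⟶  IIEI  (L0)  txn=BusRd  M[L0]=10
step 2: P0: load  L2  ⟶  EIII  (L2)  txn=BusRd  M[L2]=90
step 3: P0: load  L2  ⟶  EIII  (L2)  txn=∅  M[L2]=90
step 4: P2: store L2 := 6  ⟶  IIMI  (L2)  txn=BusRdX  M[L2]=90
step 5: P1: store L2 := 66  ⟶  IMII  (L2)  txn=BusRdX+Flush  M[L2]=6
step 6: P0: load  L2  ⟶  SOII  (L2)  txn=BusRd  M[L2]=6
step 7: P2: store L3 := 89  ⟶  IIMI  (L3)  txn=BusRdX  M[L3]=20
step 8: P1: store L2 := 74  ⟶  IMII  (L2)  txn=BusUpgr  M[L2]=6
step 9: P0: load  L2  ⟶  SOII  (L2)  txn=BusRd  M[L2]=6
step 10: P2: store L2 := 40  ⟶  IIMI  (L2)  txn=BusRdX+Flush  M[L2]=74
step 11: P0: load  L3  ⟶  SIOI  (L3)  txn=BusRd  M[L3]=20
step 12: P0: store L2 := 76  ⟶  MIII  (L2)  txn=BusRdX+Flush  M[L2]=40
step 13: P0: store L2 := 1  ⟶  MIII  (L2)  txn=∅  M[L2]=40
step 14: P1: load  L0  ⟶  ISSI  (L0)  txn=BusRd  M[L0]=10
step 15: P1: store L2 := 68  ⟶  IMII  (L2)  txn=BusRdX+Flush  M[L2]=1
step 16: P2: load  L4  ⟶  IIEI  (L4)  txn=BusRd  M[L4]=50
step 17: P2: load  L2  ⟶  IOSI  (L2)  txn=BusRd  M[L2]=1
step 18: P3: load  L1  ⟶  IIIE  (L1)  txn=BusRd  M[L1]=30
step 19: P3: load  L2  ⟶  IOSS  (L2)  txn=BusRd  M[L2]=1
step 20: P2: store L2 := 86  ⟶  IIMI  (L2)  txn=BusUpgr+Flush  M[L2]=68
step 21: P2: store L2 := 90  ⟶  IIMI  (L2)  txn=∅  M[L2]=68
step 22: P0: load  L2  ⟶  SIOI  (L2)  txn=BusRd  M[L2]=68
step 23: P0: load  L3  ⟶  SIOI  (L3)  txn=∅  M[L3]=20
step 24: P3: load  L2  ⟶  SIOS  (L2)  txn=BusRd  M[L2]=68
step 25: P2: load  L2  ⟶  SIOS  (L2)  txn=∅  M[L2]=68
step 26: P0: load  L2  ⟶  SIOS  (L2)  txn=∅  M[L2]=68

state = I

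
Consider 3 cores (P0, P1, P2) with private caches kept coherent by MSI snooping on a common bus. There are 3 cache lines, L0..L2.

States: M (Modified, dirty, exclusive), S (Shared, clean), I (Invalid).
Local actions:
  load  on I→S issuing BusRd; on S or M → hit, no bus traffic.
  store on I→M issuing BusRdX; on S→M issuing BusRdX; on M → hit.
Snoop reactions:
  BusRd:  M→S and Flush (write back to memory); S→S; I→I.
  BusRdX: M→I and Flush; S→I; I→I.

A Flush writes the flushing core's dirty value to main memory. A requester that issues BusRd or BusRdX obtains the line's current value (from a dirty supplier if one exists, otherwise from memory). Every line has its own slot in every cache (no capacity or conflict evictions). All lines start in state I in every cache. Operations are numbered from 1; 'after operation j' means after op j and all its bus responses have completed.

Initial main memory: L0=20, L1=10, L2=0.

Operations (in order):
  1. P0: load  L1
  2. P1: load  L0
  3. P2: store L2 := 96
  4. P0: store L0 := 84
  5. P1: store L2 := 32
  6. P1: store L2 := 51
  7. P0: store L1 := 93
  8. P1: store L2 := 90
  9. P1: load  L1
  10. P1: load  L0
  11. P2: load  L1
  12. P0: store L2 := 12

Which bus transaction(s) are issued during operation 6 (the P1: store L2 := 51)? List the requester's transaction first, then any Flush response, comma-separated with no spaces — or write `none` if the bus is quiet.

1. P0: load  L1  bus=[BusRd]  L1: P0=S P1=I P2=I  mem[L1]=10
2. P1: load  L0  bus=[BusRd]  L0: P0=I P1=S P2=I  mem[L0]=20
3. P2: store L2 := 96  bus=[BusRdX]  L2: P0=I P1=I P2=M  mem[L2]=0
4. P0: store L0 := 84  bus=[BusRdX]  L0: P0=M P1=I P2=I  mem[L0]=20
5. P1: store L2 := 32  bus=[BusRdX,Flush]  L2: P0=I P1=M P2=I  mem[L2]=96
6. P1: store L2 := 51  bus=[-]  L2: P0=I P1=M P2=I  mem[L2]=96
7. P0: store L1 := 93  bus=[BusRdX]  L1: P0=M P1=I P2=I  mem[L1]=10
8. P1: store L2 := 90  bus=[-]  L2: P0=I P1=M P2=I  mem[L2]=96
9. P1: load  L1  bus=[BusRd,Flush]  L1: P0=S P1=S P2=I  mem[L1]=93
10. P1: load  L0  bus=[BusRd,Flush]  L0: P0=S P1=S P2=I  mem[L0]=84
11. P2: load  L1  bus=[BusRd]  L1: P0=S P1=S P2=S  mem[L1]=93
12. P0: store L2 := 12  bus=[BusRdX,Flush]  L2: P0=M P1=I P2=I  mem[L2]=90

bus = none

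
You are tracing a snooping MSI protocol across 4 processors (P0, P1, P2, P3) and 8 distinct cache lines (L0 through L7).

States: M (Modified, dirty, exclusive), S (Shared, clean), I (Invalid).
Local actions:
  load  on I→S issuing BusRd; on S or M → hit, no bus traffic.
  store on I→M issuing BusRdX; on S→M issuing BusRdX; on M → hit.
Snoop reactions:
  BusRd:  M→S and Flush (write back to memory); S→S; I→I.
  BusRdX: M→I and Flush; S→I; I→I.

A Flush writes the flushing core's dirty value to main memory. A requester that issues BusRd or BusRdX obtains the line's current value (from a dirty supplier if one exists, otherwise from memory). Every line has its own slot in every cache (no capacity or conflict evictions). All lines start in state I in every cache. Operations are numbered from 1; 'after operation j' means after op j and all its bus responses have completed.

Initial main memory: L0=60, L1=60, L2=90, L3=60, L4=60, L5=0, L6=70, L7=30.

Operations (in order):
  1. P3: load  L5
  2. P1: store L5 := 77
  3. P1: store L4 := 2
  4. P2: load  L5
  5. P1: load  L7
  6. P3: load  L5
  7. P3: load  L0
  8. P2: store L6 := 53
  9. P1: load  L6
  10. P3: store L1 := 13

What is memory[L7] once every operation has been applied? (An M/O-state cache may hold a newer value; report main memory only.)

1. P3: load  L5  bus=[BusRd]  L5: P0=I P1=I P2=I P3=S  mem[L5]=0
2. P1: store L5 := 77  bus=[BusRdX]  L5: P0=I P1=M P2=I P3=I  mem[L5]=0
3. P1: store L4 := 2  bus=[BusRdX]  L4: P0=I P1=M P2=I P3=I  mem[L4]=60
4. P2: load  L5  bus=[BusRd,Flush]  L5: P0=I P1=S P2=S P3=I  mem[L5]=77
5. P1: load  L7  bus=[BusRd]  L7: P0=I P1=S P2=I P3=I  mem[L7]=30
6. P3: load  L5  bus=[BusRd]  L5: P0=I P1=S P2=S P3=S  mem[L5]=77
7. P3: load  L0  bus=[BusRd]  L0: P0=I P1=I P2=I P3=S  mem[L0]=60
8. P2: store L6 := 53  bus=[BusRdX]  L6: P0=I P1=I P2=M P3=I  mem[L6]=70
9. P1: load  L6  bus=[BusRd,Flush]  L6: P0=I P1=S P2=S P3=I  mem[L6]=53
10. P3: store L1 := 13  bus=[BusRdX]  L1: P0=I P1=I P2=I P3=M  mem[L1]=60

memory[L7] = 30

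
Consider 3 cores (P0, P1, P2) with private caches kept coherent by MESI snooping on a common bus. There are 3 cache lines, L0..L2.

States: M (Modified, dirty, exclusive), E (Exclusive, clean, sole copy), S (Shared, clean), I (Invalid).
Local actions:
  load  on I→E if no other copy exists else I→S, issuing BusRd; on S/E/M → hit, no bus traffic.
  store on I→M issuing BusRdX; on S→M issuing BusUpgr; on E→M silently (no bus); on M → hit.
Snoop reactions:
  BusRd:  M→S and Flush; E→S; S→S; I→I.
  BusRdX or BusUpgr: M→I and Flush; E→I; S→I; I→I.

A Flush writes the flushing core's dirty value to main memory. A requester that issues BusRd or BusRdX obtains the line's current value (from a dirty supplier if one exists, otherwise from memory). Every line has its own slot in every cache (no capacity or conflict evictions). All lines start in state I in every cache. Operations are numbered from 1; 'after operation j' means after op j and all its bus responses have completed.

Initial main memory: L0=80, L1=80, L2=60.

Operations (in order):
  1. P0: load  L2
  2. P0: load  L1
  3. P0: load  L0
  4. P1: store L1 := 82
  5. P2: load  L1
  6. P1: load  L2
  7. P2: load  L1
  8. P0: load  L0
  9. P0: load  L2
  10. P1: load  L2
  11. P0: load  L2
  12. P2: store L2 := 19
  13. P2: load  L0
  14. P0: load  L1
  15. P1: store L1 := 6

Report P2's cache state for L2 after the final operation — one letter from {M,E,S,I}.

state = M

  op1 P0: load  L2 → E/I/I on L2; bus BusRd; mem=60
  op2 P0: load  L1 → E/I/I on L1; bus BusRd; mem=80
  op3 P0: load  L0 → E/I/I on L0; bus BusRd; mem=80
  op4 P1: store L1 := 82 → I/M/I on L1; bus BusRdX; mem=80
  op5 P2: load  L1 → I/S/S on L1; bus BusRd Flush; mem=82
  op6 P1: load  L2 → S/S/I on L2; bus BusRd; mem=60
  op7 P2: load  L1 → I/S/S on L1; bus (none); mem=82
  op8 P0: load  L0 → E/I/I on L0; bus (none); mem=80
  op9 P0: load  L2 → S/S/I on L2; bus (none); mem=60
  op10 P1: load  L2 → S/S/I on L2; bus (none); mem=60
  op11 P0: load  L2 → S/S/I on L2; bus (none); mem=60
  op12 P2: store L2 := 19 → I/I/M on L2; bus BusRdX; mem=60
  op13 P2: load  L0 → S/I/S on L0; bus BusRd; mem=80
  op14 P0: load  L1 → S/S/S on L1; bus BusRd; mem=82
  op15 P1: store L1 := 6 → I/M/I on L1; bus BusUpgr; mem=82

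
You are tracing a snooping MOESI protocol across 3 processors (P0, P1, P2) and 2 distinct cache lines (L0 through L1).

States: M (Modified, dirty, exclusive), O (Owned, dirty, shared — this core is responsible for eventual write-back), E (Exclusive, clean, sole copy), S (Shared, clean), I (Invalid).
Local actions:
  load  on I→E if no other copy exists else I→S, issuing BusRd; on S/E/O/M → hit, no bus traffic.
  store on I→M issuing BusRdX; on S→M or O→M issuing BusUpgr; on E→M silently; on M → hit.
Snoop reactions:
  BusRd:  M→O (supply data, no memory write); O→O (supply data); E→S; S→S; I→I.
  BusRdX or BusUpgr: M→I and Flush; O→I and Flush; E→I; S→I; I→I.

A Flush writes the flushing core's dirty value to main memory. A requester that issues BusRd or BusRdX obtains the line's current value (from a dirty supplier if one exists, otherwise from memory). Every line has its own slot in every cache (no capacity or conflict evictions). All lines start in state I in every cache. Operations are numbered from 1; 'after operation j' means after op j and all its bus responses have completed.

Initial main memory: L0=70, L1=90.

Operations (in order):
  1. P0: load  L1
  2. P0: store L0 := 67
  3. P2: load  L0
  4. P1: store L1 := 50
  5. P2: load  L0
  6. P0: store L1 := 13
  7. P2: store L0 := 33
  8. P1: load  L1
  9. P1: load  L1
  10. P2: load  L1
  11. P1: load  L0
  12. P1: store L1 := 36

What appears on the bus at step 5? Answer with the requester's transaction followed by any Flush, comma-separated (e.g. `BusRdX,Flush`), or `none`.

step 1: P0: load  L1  ⟶  EII  (L1)  txn=BusRd  M[L1]=90
step 2: P0: store L0 := 67  ⟶  MII  (L0)  txn=BusRdX  M[L0]=70
step 3: P2: load  L0  ⟶  OIS  (L0)  txn=BusRd  M[L0]=70
step 4: P1: store L1 := 50  ⟶  IMI  (L1)  txn=BusRdX  M[L1]=90
step 5: P2: load  L0  ⟶  OIS  (L0)  txn=∅  M[L0]=70
step 6: P0: store L1 := 13  ⟶  MII  (L1)  txn=BusRdX+Flush  M[L1]=50
step 7: P2: store L0 := 33  ⟶  IIM  (L0)  txn=BusUpgr+Flush  M[L0]=67
step 8: P1: load  L1  ⟶  OSI  (L1)  txn=BusRd  M[L1]=50
step 9: P1: load  L1  ⟶  OSI  (L1)  txn=∅  M[L1]=50
step 10: P2: load  L1  ⟶  OSS  (L1)  txn=BusRd  M[L1]=50
step 11: P1: load  L0  ⟶  ISO  (L0)  txn=BusRd  M[L0]=67
step 12: P1: store L1 := 36  ⟶  IMI  (L1)  txn=BusUpgr+Flush  M[L1]=13

bus = none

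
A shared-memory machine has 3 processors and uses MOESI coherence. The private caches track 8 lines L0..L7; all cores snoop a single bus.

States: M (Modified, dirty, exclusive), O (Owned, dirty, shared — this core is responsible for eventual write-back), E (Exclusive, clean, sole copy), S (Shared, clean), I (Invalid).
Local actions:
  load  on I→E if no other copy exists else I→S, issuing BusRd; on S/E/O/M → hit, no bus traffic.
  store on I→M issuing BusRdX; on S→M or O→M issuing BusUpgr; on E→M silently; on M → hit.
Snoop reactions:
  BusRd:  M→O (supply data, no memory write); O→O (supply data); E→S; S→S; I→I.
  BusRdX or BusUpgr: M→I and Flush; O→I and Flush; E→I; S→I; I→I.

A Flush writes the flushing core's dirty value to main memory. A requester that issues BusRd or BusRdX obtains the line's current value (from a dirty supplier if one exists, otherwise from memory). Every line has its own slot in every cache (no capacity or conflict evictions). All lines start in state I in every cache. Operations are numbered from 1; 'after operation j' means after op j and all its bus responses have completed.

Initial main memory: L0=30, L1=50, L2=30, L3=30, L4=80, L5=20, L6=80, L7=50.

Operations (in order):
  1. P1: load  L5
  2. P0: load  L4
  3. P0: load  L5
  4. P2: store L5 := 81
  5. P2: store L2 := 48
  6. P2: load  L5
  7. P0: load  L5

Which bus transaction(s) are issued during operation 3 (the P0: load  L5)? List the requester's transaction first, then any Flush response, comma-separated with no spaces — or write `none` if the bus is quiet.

  op1 P1: load  L5 → I/E/I on L5; bus BusRd; mem=20
  op2 P0: load  L4 → E/I/I on L4; bus BusRd; mem=80
  op3 P0: load  L5 → S/S/I on L5; bus BusRd; mem=20
  op4 P2: store L5 := 81 → I/I/M on L5; bus BusRdX; mem=20
  op5 P2: store L2 := 48 → I/I/M on L2; bus BusRdX; mem=30
  op6 P2: load  L5 → I/I/M on L5; bus (none); mem=20
  op7 P0: load  L5 → S/I/O on L5; bus BusRd; mem=20

bus = BusRd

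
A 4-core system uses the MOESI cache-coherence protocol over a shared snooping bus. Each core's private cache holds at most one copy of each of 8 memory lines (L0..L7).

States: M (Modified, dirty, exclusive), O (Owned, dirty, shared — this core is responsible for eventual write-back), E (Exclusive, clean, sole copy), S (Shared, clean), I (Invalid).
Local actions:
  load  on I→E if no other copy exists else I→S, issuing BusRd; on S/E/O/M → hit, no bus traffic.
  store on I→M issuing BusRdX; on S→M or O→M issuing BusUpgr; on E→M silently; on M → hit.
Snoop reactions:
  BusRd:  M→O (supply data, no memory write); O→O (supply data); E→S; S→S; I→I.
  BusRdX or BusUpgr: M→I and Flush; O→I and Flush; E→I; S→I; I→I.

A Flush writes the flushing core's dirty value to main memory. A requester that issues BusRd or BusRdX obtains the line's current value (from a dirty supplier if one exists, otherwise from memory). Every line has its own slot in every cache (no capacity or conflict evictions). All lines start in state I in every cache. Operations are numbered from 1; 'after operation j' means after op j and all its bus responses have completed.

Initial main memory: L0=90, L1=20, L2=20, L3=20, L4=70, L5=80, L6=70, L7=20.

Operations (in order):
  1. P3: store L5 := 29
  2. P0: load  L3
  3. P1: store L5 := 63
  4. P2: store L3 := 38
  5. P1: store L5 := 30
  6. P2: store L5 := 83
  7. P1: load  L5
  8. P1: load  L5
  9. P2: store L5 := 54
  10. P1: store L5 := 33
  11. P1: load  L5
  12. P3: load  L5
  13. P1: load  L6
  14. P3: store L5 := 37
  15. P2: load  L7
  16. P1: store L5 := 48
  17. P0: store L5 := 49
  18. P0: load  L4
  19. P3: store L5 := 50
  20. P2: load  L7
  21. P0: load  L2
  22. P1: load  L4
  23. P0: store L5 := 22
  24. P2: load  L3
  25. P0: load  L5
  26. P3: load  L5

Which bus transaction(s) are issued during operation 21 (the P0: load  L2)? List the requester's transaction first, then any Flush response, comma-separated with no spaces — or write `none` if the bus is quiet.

  op1 P3: store L5 := 29 → I/I/I/M on L5; bus BusRdX; mem=80
  op2 P0: load  L3 → E/I/I/I on L3; bus BusRd; mem=20
  op3 P1: store L5 := 63 → I/M/I/I on L5; bus BusRdX Flush; mem=29
  op4 P2: store L3 := 38 → I/I/M/I on L3; bus BusRdX; mem=20
  op5 P1: store L5 := 30 → I/M/I/I on L5; bus (none); mem=29
  op6 P2: store L5 := 83 → I/I/M/I on L5; bus BusRdX Flush; mem=30
  op7 P1: load  L5 → I/S/O/I on L5; bus BusRd; mem=30
  op8 P1: load  L5 → I/S/O/I on L5; bus (none); mem=30
  op9 P2: store L5 := 54 → I/I/M/I on L5; bus BusUpgr; mem=30
  op10 P1: store L5 := 33 → I/M/I/I on L5; bus BusRdX Flush; mem=54
  op11 P1: load  L5 → I/M/I/I on L5; bus (none); mem=54
  op12 P3: load  L5 → I/O/I/S on L5; bus BusRd; mem=54
  op13 P1: load  L6 → I/E/I/I on L6; bus BusRd; mem=70
  op14 P3: store L5 := 37 → I/I/I/M on L5; bus BusUpgr Flush; mem=33
  op15 P2: load  L7 → I/I/E/I on L7; bus BusRd; mem=20
  op16 P1: store L5 := 48 → I/M/I/I on L5; bus BusRdX Flush; mem=37
  op17 P0: store L5 := 49 → M/I/I/I on L5; bus BusRdX Flush; mem=48
  op18 P0: load  L4 → E/I/I/I on L4; bus BusRd; mem=70
  op19 P3: store L5 := 50 → I/I/I/M on L5; bus BusRdX Flush; mem=49
  op20 P2: load  L7 → I/I/E/I on L7; bus (none); mem=20
  op21 P0: load  L2 → E/I/I/I on L2; bus BusRd; mem=20
  op22 P1: load  L4 → S/S/I/I on L4; bus BusRd; mem=70
  op23 P0: store L5 := 22 → M/I/I/I on L5; bus BusRdX Flush; mem=50
  op24 P2: load  L3 → I/I/M/I on L3; bus (none); mem=20
  op25 P0: load  L5 → M/I/I/I on L5; bus (none); mem=50
  op26 P3: load  L5 → O/I/I/S on L5; bus BusRd; mem=50

bus = BusRd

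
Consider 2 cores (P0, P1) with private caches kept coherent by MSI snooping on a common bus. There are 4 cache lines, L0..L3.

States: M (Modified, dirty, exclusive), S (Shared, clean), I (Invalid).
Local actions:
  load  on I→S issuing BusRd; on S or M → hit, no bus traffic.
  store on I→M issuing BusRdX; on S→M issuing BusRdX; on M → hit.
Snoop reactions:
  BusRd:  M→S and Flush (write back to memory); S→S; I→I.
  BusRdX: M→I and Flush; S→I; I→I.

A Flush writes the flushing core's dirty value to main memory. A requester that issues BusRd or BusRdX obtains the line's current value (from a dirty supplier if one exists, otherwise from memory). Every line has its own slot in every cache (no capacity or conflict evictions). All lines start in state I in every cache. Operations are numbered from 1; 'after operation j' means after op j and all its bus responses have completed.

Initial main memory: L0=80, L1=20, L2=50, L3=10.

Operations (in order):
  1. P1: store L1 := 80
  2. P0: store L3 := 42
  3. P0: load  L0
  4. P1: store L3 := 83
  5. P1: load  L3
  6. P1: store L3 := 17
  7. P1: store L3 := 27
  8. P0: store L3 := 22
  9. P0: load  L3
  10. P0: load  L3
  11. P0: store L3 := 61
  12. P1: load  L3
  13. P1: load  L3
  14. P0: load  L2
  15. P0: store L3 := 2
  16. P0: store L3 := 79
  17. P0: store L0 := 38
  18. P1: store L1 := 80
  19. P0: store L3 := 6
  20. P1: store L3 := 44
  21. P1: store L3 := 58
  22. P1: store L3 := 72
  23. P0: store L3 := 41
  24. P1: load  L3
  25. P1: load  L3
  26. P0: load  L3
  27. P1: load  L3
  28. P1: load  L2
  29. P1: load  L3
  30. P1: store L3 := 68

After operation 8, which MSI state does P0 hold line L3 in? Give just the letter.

state = M

  op1 P1: store L1 := 80 → I/M on L1; bus BusRdX; mem=20
  op2 P0: store L3 := 42 → M/I on L3; bus BusRdX; mem=10
  op3 P0: load  L0 → S/I on L0; bus BusRd; mem=80
  op4 P1: store L3 := 83 → I/M on L3; bus BusRdX Flush; mem=42
  op5 P1: load  L3 → I/M on L3; bus (none); mem=42
  op6 P1: store L3 := 17 → I/M on L3; bus (none); mem=42
  op7 P1: store L3 := 27 → I/M on L3; bus (none); mem=42
  op8 P0: store L3 := 22 → M/I on L3; bus BusRdX Flush; mem=27
  op9 P0: load  L3 → M/I on L3; bus (none); mem=27
  op10 P0: load  L3 → M/I on L3; bus (none); mem=27
  op11 P0: store L3 := 61 → M/I on L3; bus (none); mem=27
  op12 P1: load  L3 → S/S on L3; bus BusRd Flush; mem=61
  op13 P1: load  L3 → S/S on L3; bus (none); mem=61
  op14 P0: load  L2 → S/I on L2; bus BusRd; mem=50
  op15 P0: store L3 := 2 → M/I on L3; bus BusRdX; mem=61
  op16 P0: store L3 := 79 → M/I on L3; bus (none); mem=61
  op17 P0: store L0 := 38 → M/I on L0; bus BusRdX; mem=80
  op18 P1: store L1 := 80 → I/M on L1; bus (none); mem=20
  op19 P0: store L3 := 6 → M/I on L3; bus (none); mem=61
  op20 P1: store L3 := 44 → I/M on L3; bus BusRdX Flush; mem=6
  op21 P1: store L3 := 58 → I/M on L3; bus (none); mem=6
  op22 P1: store L3 := 72 → I/M on L3; bus (none); mem=6
  op23 P0: store L3 := 41 → M/I on L3; bus BusRdX Flush; mem=72
  op24 P1: load  L3 → S/S on L3; bus BusRd Flush; mem=41
  op25 P1: load  L3 → S/S on L3; bus (none); mem=41
  op26 P0: load  L3 → S/S on L3; bus (none); mem=41
  op27 P1: load  L3 → S/S on L3; bus (none); mem=41
  op28 P1: load  L2 → S/S on L2; bus BusRd; mem=50
  op29 P1: load  L3 → S/S on L3; bus (none); mem=41
  op30 P1: store L3 := 68 → I/M on L3; bus BusRdX; mem=41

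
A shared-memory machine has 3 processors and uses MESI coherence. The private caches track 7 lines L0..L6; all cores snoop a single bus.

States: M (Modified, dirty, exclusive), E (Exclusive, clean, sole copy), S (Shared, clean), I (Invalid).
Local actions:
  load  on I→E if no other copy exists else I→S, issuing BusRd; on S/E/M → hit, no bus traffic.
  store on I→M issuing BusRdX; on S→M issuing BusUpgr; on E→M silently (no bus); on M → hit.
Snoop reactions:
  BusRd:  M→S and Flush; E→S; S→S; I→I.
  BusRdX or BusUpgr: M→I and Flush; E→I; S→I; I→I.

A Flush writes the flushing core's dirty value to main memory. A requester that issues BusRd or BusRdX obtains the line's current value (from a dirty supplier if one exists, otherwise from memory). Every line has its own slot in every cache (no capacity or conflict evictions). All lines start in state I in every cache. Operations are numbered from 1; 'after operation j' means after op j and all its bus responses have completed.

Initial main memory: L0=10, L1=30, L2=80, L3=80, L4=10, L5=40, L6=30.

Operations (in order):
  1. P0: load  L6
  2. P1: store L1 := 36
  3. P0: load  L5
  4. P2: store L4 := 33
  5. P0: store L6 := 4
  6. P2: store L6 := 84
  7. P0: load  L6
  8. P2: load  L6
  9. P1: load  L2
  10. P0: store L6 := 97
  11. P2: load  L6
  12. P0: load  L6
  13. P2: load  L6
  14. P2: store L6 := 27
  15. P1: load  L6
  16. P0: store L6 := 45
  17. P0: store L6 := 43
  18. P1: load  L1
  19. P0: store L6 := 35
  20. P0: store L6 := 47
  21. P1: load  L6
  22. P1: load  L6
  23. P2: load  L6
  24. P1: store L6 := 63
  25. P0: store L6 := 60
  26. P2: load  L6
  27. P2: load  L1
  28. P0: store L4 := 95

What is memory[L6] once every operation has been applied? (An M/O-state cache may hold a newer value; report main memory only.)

memory[L6] = 60

step 1: P0: load  L6  ⟶  EII  (L6)  txn=BusRd  M[L6]=30
step 2: P1: store L1 := 36  ⟶  IMI  (L1)  txn=BusRdX  M[L1]=30
step 3: P0: load  L5  ⟶  EII  (L5)  txn=BusRd  M[L5]=40
step 4: P2: store L4 := 33  ⟶  IIM  (L4)  txn=BusRdX  M[L4]=10
step 5: P0: store L6 := 4  ⟶  MII  (L6)  txn=∅  M[L6]=30
step 6: P2: store L6 := 84  ⟶  IIM  (L6)  txn=BusRdX+Flush  M[L6]=4
step 7: P0: load  L6  ⟶  SIS  (L6)  txn=BusRd+Flush  M[L6]=84
step 8: P2: load  L6  ⟶  SIS  (L6)  txn=∅  M[L6]=84
step 9: P1: load  L2  ⟶  IEI  (L2)  txn=BusRd  M[L2]=80
step 10: P0: store L6 := 97  ⟶  MII  (L6)  txn=BusUpgr  M[L6]=84
step 11: P2: load  L6  ⟶  SIS  (L6)  txn=BusRd+Flush  M[L6]=97
step 12: P0: load  L6  ⟶  SIS  (L6)  txn=∅  M[L6]=97
step 13: P2: load  L6  ⟶  SIS  (L6)  txn=∅  M[L6]=97
step 14: P2: store L6 := 27  ⟶  IIM  (L6)  txn=BusUpgr  M[L6]=97
step 15: P1: load  L6  ⟶  ISS  (L6)  txn=BusRd+Flush  M[L6]=27
step 16: P0: store L6 := 45  ⟶  MII  (L6)  txn=BusRdX  M[L6]=27
step 17: P0: store L6 := 43  ⟶  MII  (L6)  txn=∅  M[L6]=27
step 18: P1: load  L1  ⟶  IMI  (L1)  txn=∅  M[L1]=30
step 19: P0: store L6 := 35  ⟶  MII  (L6)  txn=∅  M[L6]=27
step 20: P0: store L6 := 47  ⟶  MII  (L6)  txn=∅  M[L6]=27
step 21: P1: load  L6  ⟶  SSI  (L6)  txn=BusRd+Flush  M[L6]=47
step 22: P1: load  L6  ⟶  SSI  (L6)  txn=∅  M[L6]=47
step 23: P2: load  L6  ⟶  SSS  (L6)  txn=BusRd  M[L6]=47
step 24: P1: store L6 := 63  ⟶  IMI  (L6)  txn=BusUpgr  M[L6]=47
step 25: P0: store L6 := 60  ⟶  MII  (L6)  txn=BusRdX+Flush  M[L6]=63
step 26: P2: load  L6  ⟶  SIS  (L6)  txn=BusRd+Flush  M[L6]=60
step 27: P2: load  L1  ⟶  ISS  (L1)  txn=BusRd+Flush  M[L1]=36
step 28: P0: store L4 := 95  ⟶  MII  (L4)  txn=BusRdX+Flush  M[L4]=33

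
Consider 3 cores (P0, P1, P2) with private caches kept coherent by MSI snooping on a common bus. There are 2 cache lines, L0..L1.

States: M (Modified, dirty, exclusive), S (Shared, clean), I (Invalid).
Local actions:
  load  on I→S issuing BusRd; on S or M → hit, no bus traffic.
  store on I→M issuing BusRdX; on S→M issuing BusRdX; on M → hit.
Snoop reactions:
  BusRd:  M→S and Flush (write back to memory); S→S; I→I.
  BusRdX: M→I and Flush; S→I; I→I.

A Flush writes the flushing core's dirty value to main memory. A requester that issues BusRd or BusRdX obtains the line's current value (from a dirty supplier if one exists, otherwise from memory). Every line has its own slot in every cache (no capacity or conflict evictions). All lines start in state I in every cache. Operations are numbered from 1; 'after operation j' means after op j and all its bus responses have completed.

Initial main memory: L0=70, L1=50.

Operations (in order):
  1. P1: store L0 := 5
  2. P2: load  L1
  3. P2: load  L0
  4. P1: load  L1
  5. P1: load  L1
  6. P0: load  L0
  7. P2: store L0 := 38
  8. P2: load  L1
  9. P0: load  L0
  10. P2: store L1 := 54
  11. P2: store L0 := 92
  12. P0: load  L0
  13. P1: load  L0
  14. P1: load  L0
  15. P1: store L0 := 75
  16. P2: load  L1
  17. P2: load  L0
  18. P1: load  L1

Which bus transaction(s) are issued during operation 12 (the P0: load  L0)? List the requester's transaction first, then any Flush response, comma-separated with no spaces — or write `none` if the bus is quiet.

bus = BusRd,Flush

step 1: P1: store L0 := 5  ⟶  IMI  (L0)  txn=BusRdX  M[L0]=70
step 2: P2: load  L1  ⟶  IIS  (L1)  txn=BusRd  M[L1]=50
step 3: P2: load  L0  ⟶  ISS  (L0)  txn=BusRd+Flush  M[L0]=5
step 4: P1: load  L1  ⟶  ISS  (L1)  txn=BusRd  M[L1]=50
step 5: P1: load  L1  ⟶  ISS  (L1)  txn=∅  M[L1]=50
step 6: P0: load  L0  ⟶  SSS  (L0)  txn=BusRd  M[L0]=5
step 7: P2: store L0 := 38  ⟶  IIM  (L0)  txn=BusRdX  M[L0]=5
step 8: P2: load  L1  ⟶  ISS  (L1)  txn=∅  M[L1]=50
step 9: P0: load  L0  ⟶  SIS  (L0)  txn=BusRd+Flush  M[L0]=38
step 10: P2: store L1 := 54  ⟶  IIM  (L1)  txn=BusRdX  M[L1]=50
step 11: P2: store L0 := 92  ⟶  IIM  (L0)  txn=BusRdX  M[L0]=38
step 12: P0: load  L0  ⟶  SIS  (L0)  txn=BusRd+Flush  M[L0]=92
step 13: P1: load  L0  ⟶  SSS  (L0)  txn=BusRd  M[L0]=92
step 14: P1: load  L0  ⟶  SSS  (L0)  txn=∅  M[L0]=92
step 15: P1: store L0 := 75  ⟶  IMI  (L0)  txn=BusRdX  M[L0]=92
step 16: P2: load  L1  ⟶  IIM  (L1)  txn=∅  M[L1]=50
step 17: P2: load  L0  ⟶  ISS  (L0)  txn=BusRd+Flush  M[L0]=75
step 18: P1: load  L1  ⟶  ISS  (L1)  txn=BusRd+Flush  M[L1]=54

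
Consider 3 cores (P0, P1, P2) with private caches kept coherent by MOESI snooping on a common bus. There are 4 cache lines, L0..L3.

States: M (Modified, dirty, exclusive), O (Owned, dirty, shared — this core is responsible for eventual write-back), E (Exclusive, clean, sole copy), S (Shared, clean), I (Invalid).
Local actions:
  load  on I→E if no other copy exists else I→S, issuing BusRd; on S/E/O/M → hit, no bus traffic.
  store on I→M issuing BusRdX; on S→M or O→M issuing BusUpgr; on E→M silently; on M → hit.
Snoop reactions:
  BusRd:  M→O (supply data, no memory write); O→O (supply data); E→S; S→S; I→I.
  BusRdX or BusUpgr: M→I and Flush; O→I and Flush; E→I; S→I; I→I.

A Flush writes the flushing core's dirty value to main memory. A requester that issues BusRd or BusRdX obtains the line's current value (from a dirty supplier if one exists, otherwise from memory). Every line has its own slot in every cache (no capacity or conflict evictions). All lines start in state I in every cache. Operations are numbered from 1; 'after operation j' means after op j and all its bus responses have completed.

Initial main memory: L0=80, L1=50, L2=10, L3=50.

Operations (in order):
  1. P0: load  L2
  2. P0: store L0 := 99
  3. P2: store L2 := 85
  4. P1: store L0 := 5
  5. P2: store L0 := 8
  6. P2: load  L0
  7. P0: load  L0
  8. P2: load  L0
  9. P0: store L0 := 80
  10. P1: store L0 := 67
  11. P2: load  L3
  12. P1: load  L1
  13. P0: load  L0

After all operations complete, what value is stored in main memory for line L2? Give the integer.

memory[L2] = 10

  op1 P0: load  L2 → E/I/I on L2; bus BusRd; mem=10
  op2 P0: store L0 := 99 → M/I/I on L0; bus BusRdX; mem=80
  op3 P2: store L2 := 85 → I/I/M on L2; bus BusRdX; mem=10
  op4 P1: store L0 := 5 → I/M/I on L0; bus BusRdX Flush; mem=99
  op5 P2: store L0 := 8 → I/I/M on L0; bus BusRdX Flush; mem=5
  op6 P2: load  L0 → I/I/M on L0; bus (none); mem=5
  op7 P0: load  L0 → S/I/O on L0; bus BusRd; mem=5
  op8 P2: load  L0 → S/I/O on L0; bus (none); mem=5
  op9 P0: store L0 := 80 → M/I/I on L0; bus BusUpgr Flush; mem=8
  op10 P1: store L0 := 67 → I/M/I on L0; bus BusRdX Flush; mem=80
  op11 P2: load  L3 → I/I/E on L3; bus BusRd; mem=50
  op12 P1: load  L1 → I/E/I on L1; bus BusRd; mem=50
  op13 P0: load  L0 → S/O/I on L0; bus BusRd; mem=80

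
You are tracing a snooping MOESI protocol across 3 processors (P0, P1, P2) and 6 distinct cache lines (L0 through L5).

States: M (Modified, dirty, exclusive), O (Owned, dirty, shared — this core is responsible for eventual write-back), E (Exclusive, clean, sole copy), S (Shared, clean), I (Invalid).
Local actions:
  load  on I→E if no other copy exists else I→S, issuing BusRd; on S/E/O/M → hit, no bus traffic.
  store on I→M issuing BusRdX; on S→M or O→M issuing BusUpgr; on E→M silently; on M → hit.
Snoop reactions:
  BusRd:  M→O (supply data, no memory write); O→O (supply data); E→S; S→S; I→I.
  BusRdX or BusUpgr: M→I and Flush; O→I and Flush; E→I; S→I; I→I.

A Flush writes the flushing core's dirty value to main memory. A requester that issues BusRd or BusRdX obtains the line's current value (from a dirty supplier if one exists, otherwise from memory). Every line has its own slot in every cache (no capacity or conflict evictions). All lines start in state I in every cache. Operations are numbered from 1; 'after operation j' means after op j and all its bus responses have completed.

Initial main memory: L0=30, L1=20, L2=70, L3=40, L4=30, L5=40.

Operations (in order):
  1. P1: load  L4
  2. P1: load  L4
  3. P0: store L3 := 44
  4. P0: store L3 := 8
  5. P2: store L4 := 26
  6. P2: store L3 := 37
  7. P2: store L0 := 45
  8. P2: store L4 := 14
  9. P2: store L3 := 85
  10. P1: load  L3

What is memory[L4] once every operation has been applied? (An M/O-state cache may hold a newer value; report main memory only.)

memory[L4] = 30

  op1 P1: load  L4 → I/E/I on L4; bus BusRd; mem=30
  op2 P1: load  L4 → I/E/I on L4; bus (none); mem=30
  op3 P0: store L3 := 44 → M/I/I on L3; bus BusRdX; mem=40
  op4 P0: store L3 := 8 → M/I/I on L3; bus (none); mem=40
  op5 P2: store L4 := 26 → I/I/M on L4; bus BusRdX; mem=30
  op6 P2: store L3 := 37 → I/I/M on L3; bus BusRdX Flush; mem=8
  op7 P2: store L0 := 45 → I/I/M on L0; bus BusRdX; mem=30
  op8 P2: store L4 := 14 → I/I/M on L4; bus (none); mem=30
  op9 P2: store L3 := 85 → I/I/M on L3; bus (none); mem=8
  op10 P1: load  L3 → I/S/O on L3; bus BusRd; mem=8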